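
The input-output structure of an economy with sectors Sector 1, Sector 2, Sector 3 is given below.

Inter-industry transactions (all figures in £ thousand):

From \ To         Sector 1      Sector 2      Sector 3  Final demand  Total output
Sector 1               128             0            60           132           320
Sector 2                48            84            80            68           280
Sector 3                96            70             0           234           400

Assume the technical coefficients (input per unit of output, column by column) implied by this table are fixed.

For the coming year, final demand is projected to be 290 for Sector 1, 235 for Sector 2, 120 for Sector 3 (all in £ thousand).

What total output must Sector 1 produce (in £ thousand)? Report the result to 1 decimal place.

Technical coefficients a_ij = z_ij / X_j:
  a_11 = 128/320 = 0.40, a_21 = 48/320 = 0.15, a_31 = 96/320 = 0.30
  a_12 = 0/280 = 0.00, a_22 = 84/280 = 0.30, a_32 = 70/280 = 0.25
  a_13 = 60/400 = 0.15, a_23 = 80/400 = 0.20, a_33 = 0/400 = 0.00
I − A =
  [   0.60     0.00    -0.15]
  [  -0.15     0.70    -0.20]
  [  -0.30    -0.25     1.00]
Cofactors of I−A, C_ij = (−1)^(i+j)·(minor ij) (rows/columns in the sector order above):
  C_11 = (0.70)(1.00) − (-0.20)(-0.25) = 0.6500
  C_12 = −[(-0.15)(1.00) − (-0.20)(-0.30)] = 0.2100
  C_13 = (-0.15)(-0.25) − (0.70)(-0.30) = 0.2475
  C_21 = −[(0.00)(1.00) − (-0.15)(-0.25)] = 0.0375
  C_22 = (0.60)(1.00) − (-0.15)(-0.30) = 0.5550
  C_23 = −[(0.60)(-0.25) − (0.00)(-0.30)] = 0.1500
  C_31 = (0.00)(-0.20) − (-0.15)(0.70) = 0.1050
  C_32 = −[(0.60)(-0.20) − (-0.15)(-0.15)] = 0.1425
  C_33 = (0.60)(0.70) − (0.00)(-0.15) = 0.4200
det(I−A) = Σ_j (I−A)_1j·C_1j = (0.60)(0.6500) + (0.00)(0.2100) + (-0.15)(0.2475) = 0.352875
adj(I−A) = Cᵀ =
  [ 0.6500   0.0375   0.1050]
  [ 0.2100   0.5550   0.1425]
  [ 0.2475   0.1500   0.4200]
(I − A)⁻¹ = adj(I−A) / det(I−A) ≈
  [   1.8420     0.1063     0.2976]
  [   0.5951     1.5728     0.4038]
  [   0.7014     0.4251     1.1902]
x = (I − A)⁻¹ d = adj(I−A)·d / det(I−A), with det(I−A) = 0.352875:
  x_1 = (0.6500·290 + 0.0375·235 + 0.1050·120) / 0.352875 = 209.9125 / 0.352875 ≈ 594.9
  x_2 = (0.2100·290 + 0.5550·235 + 0.1425·120) / 0.352875 = 208.425 / 0.352875 ≈ 590.6
  x_3 = (0.2475·290 + 0.1500·235 + 0.4200·120) / 0.352875 = 157.425 / 0.352875 ≈ 446.1

x_1 = 594.9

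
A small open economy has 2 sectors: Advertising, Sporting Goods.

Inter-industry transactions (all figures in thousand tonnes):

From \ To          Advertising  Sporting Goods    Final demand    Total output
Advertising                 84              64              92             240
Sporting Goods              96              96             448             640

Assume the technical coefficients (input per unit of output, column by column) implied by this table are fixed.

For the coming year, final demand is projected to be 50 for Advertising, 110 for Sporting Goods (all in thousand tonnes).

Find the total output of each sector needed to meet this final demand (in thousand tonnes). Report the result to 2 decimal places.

x_1 = 104.39, x_2 = 178.54

Technical coefficients a_ij = z_ij / X_j:
  a_11 = 84/240 = 0.35, a_21 = 96/240 = 0.40
  a_12 = 64/640 = 0.10, a_22 = 96/640 = 0.15
I − A =
  [   0.65    -0.10]
  [  -0.40     0.85]
det(I−A) = (0.65)(0.85) − (-0.10)(-0.40) = 0.5125
adj(I−A) = [[0.85, 0.10], [0.40, 0.65]]
(I − A)⁻¹ = adj(I−A) / det(I−A) ≈
  [   1.6585     0.1951]
  [   0.7805     1.2683]
x = (I − A)⁻¹ d = adj(I−A)·d / det(I−A), with det(I−A) = 0.5125:
  x_1 = (0.85·50 + 0.10·110) / 0.5125 = 53.50 / 0.5125 ≈ 104.39
  x_2 = (0.40·50 + 0.65·110) / 0.5125 = 91.50 / 0.5125 ≈ 178.54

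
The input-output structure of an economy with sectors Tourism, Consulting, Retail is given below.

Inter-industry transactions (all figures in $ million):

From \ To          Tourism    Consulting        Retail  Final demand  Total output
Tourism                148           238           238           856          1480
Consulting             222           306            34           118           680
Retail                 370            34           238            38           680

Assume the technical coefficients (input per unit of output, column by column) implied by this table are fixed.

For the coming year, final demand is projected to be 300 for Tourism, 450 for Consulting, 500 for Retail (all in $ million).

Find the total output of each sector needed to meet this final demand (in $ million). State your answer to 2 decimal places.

Technical coefficients a_ij = z_ij / X_j:
  a_11 = 148/1480 = 0.10, a_21 = 222/1480 = 0.15, a_31 = 370/1480 = 0.25
  a_12 = 238/680 = 0.35, a_22 = 306/680 = 0.45, a_32 = 34/680 = 0.05
  a_13 = 238/680 = 0.35, a_23 = 34/680 = 0.05, a_33 = 238/680 = 0.35
I − A =
  [   0.90    -0.35    -0.35]
  [  -0.15     0.55    -0.05]
  [  -0.25    -0.05     0.65]
Cofactors of I−A, C_ij = (−1)^(i+j)·(minor ij) (rows/columns in the sector order above):
  C_11 = (0.55)(0.65) − (-0.05)(-0.05) = 0.3550
  C_12 = −[(-0.15)(0.65) − (-0.05)(-0.25)] = 0.1100
  C_13 = (-0.15)(-0.05) − (0.55)(-0.25) = 0.1450
  C_21 = −[(-0.35)(0.65) − (-0.35)(-0.05)] = 0.2450
  C_22 = (0.90)(0.65) − (-0.35)(-0.25) = 0.4975
  C_23 = −[(0.90)(-0.05) − (-0.35)(-0.25)] = 0.1325
  C_31 = (-0.35)(-0.05) − (-0.35)(0.55) = 0.2100
  C_32 = −[(0.90)(-0.05) − (-0.35)(-0.15)] = 0.0975
  C_33 = (0.90)(0.55) − (-0.35)(-0.15) = 0.4425
det(I−A) = Σ_j (I−A)_1j·C_1j = (0.90)(0.3550) + (-0.35)(0.1100) + (-0.35)(0.1450) = 0.23025
adj(I−A) = Cᵀ =
  [ 0.3550   0.2450   0.2100]
  [ 0.1100   0.4975   0.0975]
  [ 0.1450   0.1325   0.4425]
(I − A)⁻¹ = adj(I−A) / det(I−A) ≈
  [   1.5418     1.0641     0.9121]
  [   0.4777     2.1607     0.4235]
  [   0.6298     0.5755     1.9218]
x = (I − A)⁻¹ d = adj(I−A)·d / det(I−A), with det(I−A) = 0.23025:
  x_1 = (0.3550·300 + 0.2450·450 + 0.2100·500) / 0.23025 = 321.75 / 0.23025 ≈ 1397.39
  x_2 = (0.1100·300 + 0.4975·450 + 0.0975·500) / 0.23025 = 305.625 / 0.23025 ≈ 1327.36
  x_3 = (0.1450·300 + 0.1325·450 + 0.4425·500) / 0.23025 = 324.375 / 0.23025 ≈ 1408.79

x_1 = 1397.39, x_2 = 1327.36, x_3 = 1408.79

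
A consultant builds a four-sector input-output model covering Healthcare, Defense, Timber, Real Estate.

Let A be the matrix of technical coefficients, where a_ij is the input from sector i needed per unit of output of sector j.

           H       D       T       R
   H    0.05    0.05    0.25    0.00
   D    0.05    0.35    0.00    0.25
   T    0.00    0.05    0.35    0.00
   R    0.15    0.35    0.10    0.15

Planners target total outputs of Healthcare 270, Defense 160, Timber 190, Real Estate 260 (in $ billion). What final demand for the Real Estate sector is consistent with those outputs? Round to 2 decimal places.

I − A =
  [   0.95    -0.05    -0.25     0.00]
  [  -0.05     0.65     0.00    -0.25]
  [   0.00    -0.05     0.65     0.00]
  [  -0.15    -0.35    -0.10     0.85]
d = (I − A) x:
  d_H = (+0.95)·270 + (-0.05)·160 + (-0.25)·190 + (+0.00)·260 = 201.00
  d_D = (-0.05)·270 + (+0.65)·160 + (+0.00)·190 + (-0.25)·260 = 25.50
  d_T = (+0.00)·270 + (-0.05)·160 + (+0.65)·190 + (+0.00)·260 = 115.50
  d_R = (-0.15)·270 + (-0.35)·160 + (-0.10)·190 + (+0.85)·260 = 105.50

d_R = 105.50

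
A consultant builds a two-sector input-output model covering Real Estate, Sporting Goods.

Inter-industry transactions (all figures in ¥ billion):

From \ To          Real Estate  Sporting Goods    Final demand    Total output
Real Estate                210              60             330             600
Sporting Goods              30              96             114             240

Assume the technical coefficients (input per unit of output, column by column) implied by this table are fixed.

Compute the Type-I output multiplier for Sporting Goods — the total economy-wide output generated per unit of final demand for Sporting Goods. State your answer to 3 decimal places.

Technical coefficients a_ij = z_ij / X_j:
  a_RR = 210/600 = 0.35, a_SR = 30/600 = 0.05
  a_RS = 60/240 = 0.25, a_SS = 96/240 = 0.40
I − A =
  [   0.65    -0.25]
  [  -0.05     0.60]
det(I−A) = (0.65)(0.60) − (-0.25)(-0.05) = 0.3775
adj(I−A) = [[0.60, 0.25], [0.05, 0.65]]
(I − A)⁻¹ = adj(I−A) / det(I−A) ≈
  [   1.5894     0.6623]
  [   0.1325     1.7219]
The output multiplier for sector j is the column-j sum of the Leontief inverse (I − A)⁻¹ = adj(I−A) / det(I−A).
Column S of adj(I−A): (0.25, 0.65); det(I−A) = 0.3775.
m_S = (0.25 + 0.65) / 0.3775 = 0.90 / 0.3775 ≈ 2.384.

m_S = 2.384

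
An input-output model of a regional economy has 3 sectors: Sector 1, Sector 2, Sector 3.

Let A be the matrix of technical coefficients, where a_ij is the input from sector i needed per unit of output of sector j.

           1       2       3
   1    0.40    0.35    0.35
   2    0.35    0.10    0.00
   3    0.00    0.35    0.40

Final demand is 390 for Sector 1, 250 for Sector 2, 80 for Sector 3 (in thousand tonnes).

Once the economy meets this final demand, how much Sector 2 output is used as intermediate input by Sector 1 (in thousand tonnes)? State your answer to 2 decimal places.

I − A =
  [   0.60    -0.35    -0.35]
  [  -0.35     0.90     0.00]
  [   0.00    -0.35     0.60]
Cofactors of I−A, C_ij = (−1)^(i+j)·(minor ij) (rows/columns in the sector order above):
  C_11 = (0.90)(0.60) − (0.00)(-0.35) = 0.5400
  C_12 = −[(-0.35)(0.60) − (0.00)(0.00)] = 0.2100
  C_13 = (-0.35)(-0.35) − (0.90)(0.00) = 0.1225
  C_21 = −[(-0.35)(0.60) − (-0.35)(-0.35)] = 0.3325
  C_22 = (0.60)(0.60) − (-0.35)(0.00) = 0.3600
  C_23 = −[(0.60)(-0.35) − (-0.35)(0.00)] = 0.2100
  C_31 = (-0.35)(0.00) − (-0.35)(0.90) = 0.3150
  C_32 = −[(0.60)(0.00) − (-0.35)(-0.35)] = 0.1225
  C_33 = (0.60)(0.90) − (-0.35)(-0.35) = 0.4175
det(I−A) = Σ_j (I−A)_1j·C_1j = (0.60)(0.5400) + (-0.35)(0.2100) + (-0.35)(0.1225) = 0.207625
adj(I−A) = Cᵀ =
  [ 0.5400   0.3325   0.3150]
  [ 0.2100   0.3600   0.1225]
  [ 0.1225   0.2100   0.4175]
(I − A)⁻¹ = adj(I−A) / det(I−A) ≈
  [   2.6008     1.6014     1.5172]
  [   1.0114     1.7339     0.5900]
  [   0.5900     1.0114     2.0108]
First solve x = (I − A)⁻¹ d = adj(I−A)·d / det(I−A); in particular x_1 = (0.5400·390 + 0.3325·250 + 0.3150·80) / 0.207625 = 318.925 / 0.207625 ≈ 1536.0626.
Intermediate flow from 2 to 1: z_21 = a_21 · x_1 = 0.35 × 318.925 / 0.207625 = 111.62375 / 0.207625 ≈ 537.62.

z_21 = 537.62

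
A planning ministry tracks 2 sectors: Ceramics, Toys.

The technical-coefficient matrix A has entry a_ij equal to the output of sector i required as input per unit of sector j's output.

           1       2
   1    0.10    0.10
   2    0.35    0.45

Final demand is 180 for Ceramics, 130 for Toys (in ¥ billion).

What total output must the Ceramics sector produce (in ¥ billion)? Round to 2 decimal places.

x_1 = 243.48

I − A =
  [   0.90    -0.10]
  [  -0.35     0.55]
det(I−A) = (0.90)(0.55) − (-0.10)(-0.35) = 0.4600
adj(I−A) = [[0.55, 0.10], [0.35, 0.90]]
(I − A)⁻¹ = adj(I−A) / det(I−A) ≈
  [   1.1957     0.2174]
  [   0.7609     1.9565]
x = (I − A)⁻¹ d = adj(I−A)·d / det(I−A), with det(I−A) = 0.4600:
  x_1 = (0.55·180 + 0.10·130) / 0.4600 = 112.00 / 0.4600 ≈ 243.48
  x_2 = (0.35·180 + 0.90·130) / 0.4600 = 180.00 / 0.4600 ≈ 391.30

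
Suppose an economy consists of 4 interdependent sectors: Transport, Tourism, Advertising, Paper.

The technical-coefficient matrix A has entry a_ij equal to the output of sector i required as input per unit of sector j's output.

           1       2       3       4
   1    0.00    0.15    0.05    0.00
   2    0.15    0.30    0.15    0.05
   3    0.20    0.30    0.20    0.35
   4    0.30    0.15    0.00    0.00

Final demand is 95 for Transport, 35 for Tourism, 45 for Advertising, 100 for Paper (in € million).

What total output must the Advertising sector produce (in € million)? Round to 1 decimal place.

x_3 = 205.9

I − A =
  [   1.00    -0.15    -0.05     0.00]
  [  -0.15     0.70    -0.15    -0.05]
  [  -0.20    -0.30     0.80    -0.35]
  [  -0.30    -0.15     0.00     1.00]
Compute the cofactors C_ij = (−1)^(i+j)·(3×3 minor ij) of I−A; the adjugate is their transpose:
adj(I−A) = Cᵀ =
  [ 0.501125   0.137625   0.057125   0.026875]
  [ 0.177750   0.784750   0.158250   0.094625]
  [ 0.269375   0.398250   0.667750   0.253625]
  [ 0.177000   0.159000   0.040875   0.483250]
det(I−A) = Σ_j (I−A)_1j·C_1j = (1.00)(0.501125) + (-0.15)(0.177750) + (-0.05)(0.269375) + (0.00)(0.177000) = 0.46099375
(I − A)⁻¹ = adj(I−A) / det(I−A) ≈
  [   1.0871     0.2985     0.1239     0.0583]
  [   0.3856     1.7023     0.3433     0.2053]
  [   0.5843     0.8639     1.4485     0.5502]
  [   0.3840     0.3449     0.0887     1.0483]
x = (I − A)⁻¹ d = adj(I−A)·d / det(I−A), with det(I−A) = 0.46099375:
  x_1 = (0.501125·95 + 0.137625·35 + 0.057125·45 + 0.026875·100) / 0.46099375 = 57.681875 / 0.46099375 ≈ 125.1
  x_2 = (0.177750·95 + 0.784750·35 + 0.158250·45 + 0.094625·100) / 0.46099375 = 60.93625 / 0.46099375 ≈ 132.2
  x_3 = (0.269375·95 + 0.398250·35 + 0.667750·45 + 0.253625·100) / 0.46099375 = 94.940625 / 0.46099375 ≈ 205.9
  x_4 = (0.177000·95 + 0.159000·35 + 0.040875·45 + 0.483250·100) / 0.46099375 = 72.544375 / 0.46099375 ≈ 157.4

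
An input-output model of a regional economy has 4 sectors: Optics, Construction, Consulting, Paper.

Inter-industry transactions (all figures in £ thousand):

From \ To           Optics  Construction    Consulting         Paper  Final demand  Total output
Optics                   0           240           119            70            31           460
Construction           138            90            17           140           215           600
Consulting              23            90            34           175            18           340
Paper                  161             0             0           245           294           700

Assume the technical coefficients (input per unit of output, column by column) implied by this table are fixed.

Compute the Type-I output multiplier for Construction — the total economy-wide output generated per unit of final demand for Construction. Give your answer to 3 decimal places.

Technical coefficients a_ij = z_ij / X_j:
  a_11 = 0/460 = 0.00, a_21 = 138/460 = 0.30, a_31 = 23/460 = 0.05, a_41 = 161/460 = 0.35
  a_12 = 240/600 = 0.40, a_22 = 90/600 = 0.15, a_32 = 90/600 = 0.15, a_42 = 0/600 = 0.00
  a_13 = 119/340 = 0.35, a_23 = 17/340 = 0.05, a_33 = 34/340 = 0.10, a_43 = 0/340 = 0.00
  a_14 = 70/700 = 0.10, a_24 = 140/700 = 0.20, a_34 = 175/700 = 0.25, a_44 = 245/700 = 0.35
I − A =
  [   1.00    -0.40    -0.35    -0.10]
  [  -0.30     0.85    -0.05    -0.20]
  [  -0.05    -0.15     0.90    -0.25]
  [  -0.35     0.00     0.00     0.65]
Compute the cofactors C_ij = (−1)^(i+j)·(3×3 minor ij) of I−A; the adjugate is their transpose:
adj(I−A) = Cᵀ =
  [ 0.492375   0.268125   0.206375   0.237625]
  [ 0.244500   0.511500   0.123500   0.242500]
  [ 0.141750   0.140250   0.416750   0.225250]
  [ 0.265125   0.144375   0.111125   0.617875]
det(I−A) = Σ_j (I−A)_1j·C_1j = (1.00)(0.492375) + (-0.40)(0.244500) + (-0.35)(0.141750) + (-0.10)(0.265125) = 0.31845
(I − A)⁻¹ = adj(I−A) / det(I−A) ≈
  [   1.5462     0.8420     0.6481     0.7462]
  [   0.7678     1.6062     0.3878     0.7615]
  [   0.4451     0.4404     1.3087     0.7073]
  [   0.8325     0.4534     0.3490     1.9403]
The output multiplier for sector j is the column-j sum of the Leontief inverse (I − A)⁻¹ = adj(I−A) / det(I−A).
Column 2 of adj(I−A): (0.268125, 0.511500, 0.140250, 0.144375); det(I−A) = 0.31845.
m_2 = (0.268125 + 0.511500 + 0.140250 + 0.144375) / 0.31845 = 1.06425 / 0.31845 ≈ 3.342.

m_2 = 3.342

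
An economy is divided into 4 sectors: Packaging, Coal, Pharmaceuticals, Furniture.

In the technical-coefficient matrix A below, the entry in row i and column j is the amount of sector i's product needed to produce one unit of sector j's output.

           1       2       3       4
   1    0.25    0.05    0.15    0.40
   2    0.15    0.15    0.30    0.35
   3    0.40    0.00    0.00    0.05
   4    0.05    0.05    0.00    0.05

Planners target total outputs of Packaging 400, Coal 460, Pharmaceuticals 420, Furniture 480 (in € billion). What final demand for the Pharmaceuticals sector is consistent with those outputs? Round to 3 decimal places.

d_3 = 236.000

I − A =
  [   0.75    -0.05    -0.15    -0.40]
  [  -0.15     0.85    -0.30    -0.35]
  [  -0.40     0.00     1.00    -0.05]
  [  -0.05    -0.05     0.00     0.95]
d = (I − A) x:
  d_1 = (+0.75)·400 + (-0.05)·460 + (-0.15)·420 + (-0.40)·480 = 22.000
  d_2 = (-0.15)·400 + (+0.85)·460 + (-0.30)·420 + (-0.35)·480 = 37.000
  d_3 = (-0.40)·400 + (+0.00)·460 + (+1.00)·420 + (-0.05)·480 = 236.000
  d_4 = (-0.05)·400 + (-0.05)·460 + (+0.00)·420 + (+0.95)·480 = 413.000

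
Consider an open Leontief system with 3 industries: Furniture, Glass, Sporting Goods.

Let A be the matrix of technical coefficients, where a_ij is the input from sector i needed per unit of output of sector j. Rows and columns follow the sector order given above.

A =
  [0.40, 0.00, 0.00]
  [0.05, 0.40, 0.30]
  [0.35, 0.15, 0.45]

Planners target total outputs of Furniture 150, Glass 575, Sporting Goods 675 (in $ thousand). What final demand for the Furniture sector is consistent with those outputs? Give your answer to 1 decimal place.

d_1 = 90.0

I − A =
  [   0.60     0.00     0.00]
  [  -0.05     0.60    -0.30]
  [  -0.35    -0.15     0.55]
d = (I − A) x:
  d_1 = (+0.60)·150 + (+0.00)·575 + (+0.00)·675 = 90.0
  d_2 = (-0.05)·150 + (+0.60)·575 + (-0.30)·675 = 135.0
  d_3 = (-0.35)·150 + (-0.15)·575 + (+0.55)·675 = 232.5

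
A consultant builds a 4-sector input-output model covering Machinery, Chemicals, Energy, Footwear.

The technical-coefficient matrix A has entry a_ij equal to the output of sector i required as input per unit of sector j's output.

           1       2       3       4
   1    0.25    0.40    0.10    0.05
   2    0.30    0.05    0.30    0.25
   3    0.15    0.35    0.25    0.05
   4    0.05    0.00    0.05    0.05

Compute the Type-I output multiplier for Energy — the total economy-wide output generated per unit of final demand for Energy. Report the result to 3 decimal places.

m_3 = 3.602

I − A =
  [   0.75    -0.40    -0.10    -0.05]
  [  -0.30     0.95    -0.30    -0.25]
  [  -0.15    -0.35     0.75    -0.05]
  [  -0.05     0.00    -0.05     0.95]
Compute the cofactors C_ij = (−1)^(i+j)·(3×3 minor ij) of I−A; the adjugate is their transpose:
adj(I−A) = Cᵀ =
  [ 0.570375   0.318125   0.211625   0.124875]
  [ 0.267750   0.515750   0.252875   0.163125]
  [ 0.241875   0.306500   0.555500   0.122625]
  [ 0.042750   0.032875   0.040375   0.322875]
det(I−A) = Σ_j (I−A)_1j·C_1j = (0.75)(0.570375) + (-0.40)(0.267750) + (-0.10)(0.241875) + (-0.05)(0.042750) = 0.29435625
(I − A)⁻¹ = adj(I−A) / det(I−A) ≈
  [   1.9377     1.0807     0.7189     0.4242]
  [   0.9096     1.7521     0.8591     0.5542]
  [   0.8217     1.0413     1.8872     0.4166]
  [   0.1452     0.1117     0.1372     1.0969]
The output multiplier for sector j is the column-j sum of the Leontief inverse (I − A)⁻¹ = adj(I−A) / det(I−A).
Column 3 of adj(I−A): (0.211625, 0.252875, 0.555500, 0.040375); det(I−A) = 0.29435625.
m_3 = (0.211625 + 0.252875 + 0.555500 + 0.040375) / 0.29435625 = 1.060375 / 0.29435625 ≈ 3.602.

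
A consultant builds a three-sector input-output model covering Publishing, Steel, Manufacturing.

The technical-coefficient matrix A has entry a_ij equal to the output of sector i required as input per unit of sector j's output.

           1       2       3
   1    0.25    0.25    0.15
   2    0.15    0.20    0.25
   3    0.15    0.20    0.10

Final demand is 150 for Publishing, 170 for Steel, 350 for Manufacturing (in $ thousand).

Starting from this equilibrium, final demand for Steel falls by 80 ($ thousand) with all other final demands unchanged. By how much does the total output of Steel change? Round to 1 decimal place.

Δx_2 = -119.5

I − A =
  [   0.75    -0.25    -0.15]
  [  -0.15     0.80    -0.25]
  [  -0.15    -0.20     0.90]
Cofactors of I−A, C_ij = (−1)^(i+j)·(minor ij) (rows/columns in the sector order above):
  C_11 = (0.80)(0.90) − (-0.25)(-0.20) = 0.6700
  C_12 = −[(-0.15)(0.90) − (-0.25)(-0.15)] = 0.1725
  C_13 = (-0.15)(-0.20) − (0.80)(-0.15) = 0.1500
  C_21 = −[(-0.25)(0.90) − (-0.15)(-0.20)] = 0.2550
  C_22 = (0.75)(0.90) − (-0.15)(-0.15) = 0.6525
  C_23 = −[(0.75)(-0.20) − (-0.25)(-0.15)] = 0.1875
  C_31 = (-0.25)(-0.25) − (-0.15)(0.80) = 0.1825
  C_32 = −[(0.75)(-0.25) − (-0.15)(-0.15)] = 0.2100
  C_33 = (0.75)(0.80) − (-0.25)(-0.15) = 0.5625
det(I−A) = Σ_j (I−A)_1j·C_1j = (0.75)(0.6700) + (-0.25)(0.1725) + (-0.15)(0.1500) = 0.436875
adj(I−A) = Cᵀ =
  [ 0.6700   0.2550   0.1825]
  [ 0.1725   0.6525   0.2100]
  [ 0.1500   0.1875   0.5625]
(I − A)⁻¹ = adj(I−A) / det(I−A) ≈
  [   1.5336     0.5837     0.4177]
  [   0.3948     1.4936     0.4807]
  [   0.3433     0.4292     1.2876]
Δx = (I − A)⁻¹ Δd with Δd having -80 in the Steel component and 0 elsewhere.
So Δx_2 = L_22 · (-80), where L_22 = adj(I−A)_22 / det(I−A) = 0.6525 / 0.436875.
Δx_2 = 0.6525 × (-80) / 0.436875 = -52.20 / 0.436875 ≈ -119.5.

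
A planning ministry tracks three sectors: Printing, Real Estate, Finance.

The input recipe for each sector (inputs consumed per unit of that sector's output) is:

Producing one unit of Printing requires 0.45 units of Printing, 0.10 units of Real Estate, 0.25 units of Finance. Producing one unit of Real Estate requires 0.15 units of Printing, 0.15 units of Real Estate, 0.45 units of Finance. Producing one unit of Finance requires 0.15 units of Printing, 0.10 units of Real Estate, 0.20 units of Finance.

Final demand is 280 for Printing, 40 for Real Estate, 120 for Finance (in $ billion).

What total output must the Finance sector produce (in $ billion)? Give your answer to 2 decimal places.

x_3 = 467.32

I − A =
  [   0.55    -0.15    -0.15]
  [  -0.10     0.85    -0.10]
  [  -0.25    -0.45     0.80]
Cofactors of I−A, C_ij = (−1)^(i+j)·(minor ij) (rows/columns in the sector order above):
  C_11 = (0.85)(0.80) − (-0.10)(-0.45) = 0.6350
  C_12 = −[(-0.10)(0.80) − (-0.10)(-0.25)] = 0.1050
  C_13 = (-0.10)(-0.45) − (0.85)(-0.25) = 0.2575
  C_21 = −[(-0.15)(0.80) − (-0.15)(-0.45)] = 0.1875
  C_22 = (0.55)(0.80) − (-0.15)(-0.25) = 0.4025
  C_23 = −[(0.55)(-0.45) − (-0.15)(-0.25)] = 0.2850
  C_31 = (-0.15)(-0.10) − (-0.15)(0.85) = 0.1425
  C_32 = −[(0.55)(-0.10) − (-0.15)(-0.10)] = 0.0700
  C_33 = (0.55)(0.85) − (-0.15)(-0.10) = 0.4525
det(I−A) = Σ_j (I−A)_1j·C_1j = (0.55)(0.6350) + (-0.15)(0.1050) + (-0.15)(0.2575) = 0.294875
adj(I−A) = Cᵀ =
  [ 0.6350   0.1875   0.1425]
  [ 0.1050   0.4025   0.0700]
  [ 0.2575   0.2850   0.4525]
(I − A)⁻¹ = adj(I−A) / det(I−A) ≈
  [   2.1535     0.6359     0.4833]
  [   0.3561     1.3650     0.2374]
  [   0.8733     0.9665     1.5345]
x = (I − A)⁻¹ d = adj(I−A)·d / det(I−A), with det(I−A) = 0.294875:
  x_1 = (0.6350·280 + 0.1875·40 + 0.1425·120) / 0.294875 = 202.40 / 0.294875 ≈ 686.39
  x_2 = (0.1050·280 + 0.4025·40 + 0.0700·120) / 0.294875 = 53.90 / 0.294875 ≈ 182.79
  x_3 = (0.2575·280 + 0.2850·40 + 0.4525·120) / 0.294875 = 137.80 / 0.294875 ≈ 467.32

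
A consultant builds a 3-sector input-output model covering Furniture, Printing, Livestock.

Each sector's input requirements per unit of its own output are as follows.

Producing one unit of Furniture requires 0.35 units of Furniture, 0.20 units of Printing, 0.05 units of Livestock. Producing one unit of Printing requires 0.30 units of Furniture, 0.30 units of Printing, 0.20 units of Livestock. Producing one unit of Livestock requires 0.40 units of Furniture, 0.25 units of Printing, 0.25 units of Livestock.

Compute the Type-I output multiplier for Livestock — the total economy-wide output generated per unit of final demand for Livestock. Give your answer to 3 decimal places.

I − A =
  [   0.65    -0.30    -0.40]
  [  -0.20     0.70    -0.25]
  [  -0.05    -0.20     0.75]
Cofactors of I−A, C_ij = (−1)^(i+j)·(minor ij) (rows/columns in the sector order above):
  C_11 = (0.70)(0.75) − (-0.25)(-0.20) = 0.4750
  C_12 = −[(-0.20)(0.75) − (-0.25)(-0.05)] = 0.1625
  C_13 = (-0.20)(-0.20) − (0.70)(-0.05) = 0.0750
  C_21 = −[(-0.30)(0.75) − (-0.40)(-0.20)] = 0.3050
  C_22 = (0.65)(0.75) − (-0.40)(-0.05) = 0.4675
  C_23 = −[(0.65)(-0.20) − (-0.30)(-0.05)] = 0.1450
  C_31 = (-0.30)(-0.25) − (-0.40)(0.70) = 0.3550
  C_32 = −[(0.65)(-0.25) − (-0.40)(-0.20)] = 0.2425
  C_33 = (0.65)(0.70) − (-0.30)(-0.20) = 0.3950
det(I−A) = Σ_j (I−A)_1j·C_1j = (0.65)(0.4750) + (-0.30)(0.1625) + (-0.40)(0.0750) = 0.2300
adj(I−A) = Cᵀ =
  [ 0.4750   0.3050   0.3550]
  [ 0.1625   0.4675   0.2425]
  [ 0.0750   0.1450   0.3950]
(I − A)⁻¹ = adj(I−A) / det(I−A) ≈
  [   2.0652     1.3261     1.5435]
  [   0.7065     2.0326     1.0543]
  [   0.3261     0.6304     1.7174]
The output multiplier for sector j is the column-j sum of the Leontief inverse (I − A)⁻¹ = adj(I−A) / det(I−A).
Column L of adj(I−A): (0.3550, 0.2425, 0.3950); det(I−A) = 0.2300.
m_L = (0.3550 + 0.2425 + 0.3950) / 0.2300 = 0.9925 / 0.2300 ≈ 4.315.

m_L = 4.315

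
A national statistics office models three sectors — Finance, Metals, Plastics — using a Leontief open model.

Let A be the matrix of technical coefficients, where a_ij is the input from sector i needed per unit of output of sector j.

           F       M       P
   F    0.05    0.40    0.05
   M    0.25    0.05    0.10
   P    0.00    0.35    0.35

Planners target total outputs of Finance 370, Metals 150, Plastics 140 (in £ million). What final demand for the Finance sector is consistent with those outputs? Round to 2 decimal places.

d_F = 284.50

I − A =
  [   0.95    -0.40    -0.05]
  [  -0.25     0.95    -0.10]
  [   0.00    -0.35     0.65]
d = (I − A) x:
  d_F = (+0.95)·370 + (-0.40)·150 + (-0.05)·140 = 284.50
  d_M = (-0.25)·370 + (+0.95)·150 + (-0.10)·140 = 36.00
  d_P = (+0.00)·370 + (-0.35)·150 + (+0.65)·140 = 38.50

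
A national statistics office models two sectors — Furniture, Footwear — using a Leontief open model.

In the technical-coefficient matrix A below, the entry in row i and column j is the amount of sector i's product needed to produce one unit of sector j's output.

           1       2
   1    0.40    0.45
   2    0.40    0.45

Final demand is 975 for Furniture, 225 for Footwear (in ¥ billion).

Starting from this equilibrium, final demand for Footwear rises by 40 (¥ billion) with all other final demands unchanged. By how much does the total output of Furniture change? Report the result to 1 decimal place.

I − A =
  [   0.60    -0.45]
  [  -0.40     0.55]
det(I−A) = (0.60)(0.55) − (-0.45)(-0.40) = 0.1500
adj(I−A) = [[0.55, 0.45], [0.40, 0.60]]
(I − A)⁻¹ = adj(I−A) / det(I−A) ≈
  [   3.6667     3.0000]
  [   2.6667     4.0000]
Δx = (I − A)⁻¹ Δd with Δd having +40 in the Footwear component and 0 elsewhere.
So Δx_1 = L_12 · (+40), where L_12 = adj(I−A)_12 / det(I−A) = 0.45 / 0.1500.
Δx_1 = 0.45 × (+40) / 0.1500 = 18.00 / 0.1500 = 120.0.

Δx_1 = 120.0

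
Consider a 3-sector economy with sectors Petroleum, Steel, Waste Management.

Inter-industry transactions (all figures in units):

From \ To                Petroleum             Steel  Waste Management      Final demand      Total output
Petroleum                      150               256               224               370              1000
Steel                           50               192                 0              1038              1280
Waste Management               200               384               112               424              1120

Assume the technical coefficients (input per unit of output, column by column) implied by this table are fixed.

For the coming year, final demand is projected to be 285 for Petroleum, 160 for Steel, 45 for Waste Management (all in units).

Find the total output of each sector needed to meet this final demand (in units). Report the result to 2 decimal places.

Technical coefficients a_ij = z_ij / X_j:
  a_PP = 150/1000 = 0.15, a_SP = 50/1000 = 0.05, a_WP = 200/1000 = 0.20
  a_PS = 256/1280 = 0.20, a_SS = 192/1280 = 0.15, a_WS = 384/1280 = 0.30
  a_PW = 224/1120 = 0.20, a_SW = 0/1120 = 0.00, a_WW = 112/1120 = 0.10
I − A =
  [   0.85    -0.20    -0.20]
  [  -0.05     0.85     0.00]
  [  -0.20    -0.30     0.90]
Cofactors of I−A, C_ij = (−1)^(i+j)·(minor ij) (rows/columns in the sector order above):
  C_11 = (0.85)(0.90) − (0.00)(-0.30) = 0.7650
  C_12 = −[(-0.05)(0.90) − (0.00)(-0.20)] = 0.0450
  C_13 = (-0.05)(-0.30) − (0.85)(-0.20) = 0.1850
  C_21 = −[(-0.20)(0.90) − (-0.20)(-0.30)] = 0.2400
  C_22 = (0.85)(0.90) − (-0.20)(-0.20) = 0.7250
  C_23 = −[(0.85)(-0.30) − (-0.20)(-0.20)] = 0.2950
  C_31 = (-0.20)(0.00) − (-0.20)(0.85) = 0.1700
  C_32 = −[(0.85)(0.00) − (-0.20)(-0.05)] = 0.0100
  C_33 = (0.85)(0.85) − (-0.20)(-0.05) = 0.7125
det(I−A) = Σ_j (I−A)_1j·C_1j = (0.85)(0.7650) + (-0.20)(0.0450) + (-0.20)(0.1850) = 0.60425
adj(I−A) = Cᵀ =
  [ 0.7650   0.2400   0.1700]
  [ 0.0450   0.7250   0.0100]
  [ 0.1850   0.2950   0.7125]
(I − A)⁻¹ = adj(I−A) / det(I−A) ≈
  [   1.2660     0.3972     0.2813]
  [   0.0745     1.1998     0.0165]
  [   0.3062     0.4882     1.1791]
x = (I − A)⁻¹ d = adj(I−A)·d / det(I−A), with det(I−A) = 0.60425:
  x_P = (0.7650·285 + 0.2400·160 + 0.1700·45) / 0.60425 = 264.075 / 0.60425 ≈ 437.03
  x_S = (0.0450·285 + 0.7250·160 + 0.0100·45) / 0.60425 = 129.275 / 0.60425 ≈ 213.94
  x_W = (0.1850·285 + 0.2950·160 + 0.7125·45) / 0.60425 = 131.9875 / 0.60425 ≈ 218.43

x_P = 437.03, x_S = 213.94, x_W = 218.43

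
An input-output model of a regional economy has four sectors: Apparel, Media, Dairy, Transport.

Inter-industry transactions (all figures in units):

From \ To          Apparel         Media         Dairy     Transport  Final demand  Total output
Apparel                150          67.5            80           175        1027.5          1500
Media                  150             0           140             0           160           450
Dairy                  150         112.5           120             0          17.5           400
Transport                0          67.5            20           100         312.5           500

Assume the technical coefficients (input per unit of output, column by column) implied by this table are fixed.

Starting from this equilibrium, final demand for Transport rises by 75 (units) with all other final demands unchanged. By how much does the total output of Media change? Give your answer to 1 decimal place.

Technical coefficients a_ij = z_ij / X_j:
  a_11 = 150/1500 = 0.10, a_21 = 150/1500 = 0.10, a_31 = 150/1500 = 0.10, a_41 = 0/1500 = 0.00
  a_12 = 67.5/450 = 0.15, a_22 = 0/450 = 0.00, a_32 = 112.5/450 = 0.25, a_42 = 67.5/450 = 0.15
  a_13 = 80/400 = 0.20, a_23 = 140/400 = 0.35, a_33 = 120/400 = 0.30, a_43 = 20/400 = 0.05
  a_14 = 175/500 = 0.35, a_24 = 0/500 = 0.00, a_34 = 0/500 = 0.00, a_44 = 100/500 = 0.20
I − A =
  [   0.90    -0.15    -0.20    -0.35]
  [  -0.10     1.00    -0.35     0.00]
  [  -0.10    -0.25     0.70     0.00]
  [   0.00    -0.15    -0.05     0.80]
Compute the cofactors C_ij = (−1)^(i+j)·(3×3 minor ij) of I−A; the adjugate is their transpose:
adj(I−A) = Cᵀ =
  [ 0.490000   0.165125   0.237875   0.214375]
  [ 0.084000   0.486250   0.269750   0.036750]
  [ 0.100000   0.197250   0.702750   0.043750]
  [ 0.022000   0.103500   0.094500   0.510500]
det(I−A) = Σ_j (I−A)_1j·C_1j = (0.90)(0.490000) + (-0.15)(0.084000) + (-0.20)(0.100000) + (-0.35)(0.022000) = 0.4007
(I − A)⁻¹ = adj(I−A) / det(I−A) ≈
  [   1.2229     0.4121     0.5936     0.5350]
  [   0.2096     1.2135     0.6732     0.0917]
  [   0.2496     0.4923     1.7538     0.1092]
  [   0.0549     0.2583     0.2358     1.2740]
Δx = (I − A)⁻¹ Δd with Δd having +75 in the Transport component and 0 elsewhere.
So Δx_2 = L_24 · (+75), where L_24 = adj(I−A)_24 / det(I−A) = 0.036750 / 0.4007.
Δx_2 = 0.036750 × (+75) / 0.4007 = 2.75625 / 0.4007 ≈ 6.9.

Δx_2 = 6.9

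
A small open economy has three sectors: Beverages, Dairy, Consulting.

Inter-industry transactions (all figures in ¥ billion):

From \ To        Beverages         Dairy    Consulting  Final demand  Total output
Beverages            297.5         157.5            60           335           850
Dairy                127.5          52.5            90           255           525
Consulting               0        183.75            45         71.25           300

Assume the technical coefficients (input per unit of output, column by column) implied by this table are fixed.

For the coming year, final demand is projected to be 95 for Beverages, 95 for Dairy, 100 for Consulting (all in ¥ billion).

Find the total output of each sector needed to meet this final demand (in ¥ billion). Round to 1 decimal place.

Technical coefficients a_ij = z_ij / X_j:
  a_BB = 297.5/850 = 0.35, a_DB = 127.5/850 = 0.15, a_CB = 0/850 = 0.00
  a_BD = 157.5/525 = 0.30, a_DD = 52.5/525 = 0.10, a_CD = 183.75/525 = 0.35
  a_BC = 60/300 = 0.20, a_DC = 90/300 = 0.30, a_CC = 45/300 = 0.15
I − A =
  [   0.65    -0.30    -0.20]
  [  -0.15     0.90    -0.30]
  [   0.00    -0.35     0.85]
Cofactors of I−A, C_ij = (−1)^(i+j)·(minor ij) (rows/columns in the sector order above):
  C_11 = (0.90)(0.85) − (-0.30)(-0.35) = 0.6600
  C_12 = −[(-0.15)(0.85) − (-0.30)(0.00)] = 0.1275
  C_13 = (-0.15)(-0.35) − (0.90)(0.00) = 0.0525
  C_21 = −[(-0.30)(0.85) − (-0.20)(-0.35)] = 0.3250
  C_22 = (0.65)(0.85) − (-0.20)(0.00) = 0.5525
  C_23 = −[(0.65)(-0.35) − (-0.30)(0.00)] = 0.2275
  C_31 = (-0.30)(-0.30) − (-0.20)(0.90) = 0.2700
  C_32 = −[(0.65)(-0.30) − (-0.20)(-0.15)] = 0.2250
  C_33 = (0.65)(0.90) − (-0.30)(-0.15) = 0.5400
det(I−A) = Σ_j (I−A)_1j·C_1j = (0.65)(0.6600) + (-0.30)(0.1275) + (-0.20)(0.0525) = 0.38025
adj(I−A) = Cᵀ =
  [ 0.6600   0.3250   0.2700]
  [ 0.1275   0.5525   0.2250]
  [ 0.0525   0.2275   0.5400]
(I − A)⁻¹ = adj(I−A) / det(I−A) ≈
  [   1.7357     0.8547     0.7101]
  [   0.3353     1.4530     0.5917]
  [   0.1381     0.5983     1.4201]
x = (I − A)⁻¹ d = adj(I−A)·d / det(I−A), with det(I−A) = 0.38025:
  x_B = (0.6600·95 + 0.3250·95 + 0.2700·100) / 0.38025 = 120.575 / 0.38025 ≈ 317.1
  x_D = (0.1275·95 + 0.5525·95 + 0.2250·100) / 0.38025 = 87.10 / 0.38025 ≈ 229.1
  x_C = (0.0525·95 + 0.2275·95 + 0.5400·100) / 0.38025 = 80.60 / 0.38025 ≈ 212.0

x_B = 317.1, x_D = 229.1, x_C = 212.0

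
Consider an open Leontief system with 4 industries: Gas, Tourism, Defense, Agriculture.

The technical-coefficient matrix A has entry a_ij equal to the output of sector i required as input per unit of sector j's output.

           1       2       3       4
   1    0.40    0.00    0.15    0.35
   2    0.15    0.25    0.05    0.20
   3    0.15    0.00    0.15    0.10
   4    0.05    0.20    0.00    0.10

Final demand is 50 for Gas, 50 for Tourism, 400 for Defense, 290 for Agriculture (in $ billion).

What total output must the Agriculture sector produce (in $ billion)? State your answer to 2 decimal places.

x_4 = 418.66

I − A =
  [   0.60     0.00    -0.15    -0.35]
  [  -0.15     0.75    -0.05    -0.20]
  [  -0.15     0.00     0.85    -0.10]
  [  -0.05    -0.20     0.00     0.90]
Compute the cofactors C_ij = (−1)^(i+j)·(3×3 minor ij) of I−A; the adjugate is their transpose:
adj(I−A) = Cᵀ =
  [ 0.538750   0.062500   0.098750   0.234375]
  [ 0.130250   0.423125   0.047875   0.150000]
  [ 0.102000   0.022500   0.357375   0.084375]
  [ 0.058875   0.097500   0.016125   0.365625]
det(I−A) = Σ_j (I−A)_1j·C_1j = (0.60)(0.538750) + (0.00)(0.130250) + (-0.15)(0.102000) + (-0.35)(0.058875) = 0.28734375
(I − A)⁻¹ = adj(I−A) / det(I−A) ≈
  [   1.8749     0.2175     0.3437     0.8157]
  [   0.4533     1.4725     0.1666     0.5220]
  [   0.3550     0.0783     1.2437     0.2936]
  [   0.2049     0.3393     0.0561     1.2724]
x = (I − A)⁻¹ d = adj(I−A)·d / det(I−A), with det(I−A) = 0.28734375:
  x_1 = (0.538750·50 + 0.062500·50 + 0.098750·400 + 0.234375·290) / 0.28734375 = 137.53125 / 0.28734375 ≈ 478.63
  x_2 = (0.130250·50 + 0.423125·50 + 0.047875·400 + 0.150000·290) / 0.28734375 = 90.31875 / 0.28734375 ≈ 314.32
  x_3 = (0.102000·50 + 0.022500·50 + 0.357375·400 + 0.084375·290) / 0.28734375 = 173.64375 / 0.28734375 ≈ 604.31
  x_4 = (0.058875·50 + 0.097500·50 + 0.016125·400 + 0.365625·290) / 0.28734375 = 120.30 / 0.28734375 ≈ 418.66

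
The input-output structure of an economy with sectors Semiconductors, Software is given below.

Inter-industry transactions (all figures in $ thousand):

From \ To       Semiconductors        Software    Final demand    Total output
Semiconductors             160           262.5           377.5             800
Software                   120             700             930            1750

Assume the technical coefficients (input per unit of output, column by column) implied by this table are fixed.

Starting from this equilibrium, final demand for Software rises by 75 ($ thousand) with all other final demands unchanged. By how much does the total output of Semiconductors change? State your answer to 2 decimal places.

Technical coefficients a_ij = z_ij / X_j:
  a_11 = 160/800 = 0.20, a_21 = 120/800 = 0.15
  a_12 = 262.5/1750 = 0.15, a_22 = 700/1750 = 0.40
I − A =
  [   0.80    -0.15]
  [  -0.15     0.60]
det(I−A) = (0.80)(0.60) − (-0.15)(-0.15) = 0.4575
adj(I−A) = [[0.60, 0.15], [0.15, 0.80]]
(I − A)⁻¹ = adj(I−A) / det(I−A) ≈
  [   1.3115     0.3279]
  [   0.3279     1.7486]
Δx = (I − A)⁻¹ Δd with Δd having +75 in the Software component and 0 elsewhere.
So Δx_1 = L_12 · (+75), where L_12 = adj(I−A)_12 / det(I−A) = 0.15 / 0.4575.
Δx_1 = 0.15 × (+75) / 0.4575 = 11.25 / 0.4575 ≈ 24.59.

Δx_1 = 24.59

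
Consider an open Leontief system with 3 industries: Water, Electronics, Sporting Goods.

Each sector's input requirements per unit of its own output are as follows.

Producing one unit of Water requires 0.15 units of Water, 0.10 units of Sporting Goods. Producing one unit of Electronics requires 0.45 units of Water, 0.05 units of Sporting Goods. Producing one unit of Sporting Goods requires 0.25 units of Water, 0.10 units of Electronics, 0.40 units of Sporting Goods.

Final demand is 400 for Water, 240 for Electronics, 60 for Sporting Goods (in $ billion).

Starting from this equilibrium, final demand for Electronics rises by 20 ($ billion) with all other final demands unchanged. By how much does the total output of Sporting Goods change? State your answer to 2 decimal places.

Δx_S = 3.67

I − A =
  [   0.85    -0.45    -0.25]
  [   0.00     1.00    -0.10]
  [  -0.10    -0.05     0.60]
Cofactors of I−A, C_ij = (−1)^(i+j)·(minor ij) (rows/columns in the sector order above):
  C_11 = (1.00)(0.60) − (-0.10)(-0.05) = 0.5950
  C_12 = −[(0.00)(0.60) − (-0.10)(-0.10)] = 0.0100
  C_13 = (0.00)(-0.05) − (1.00)(-0.10) = 0.1000
  C_21 = −[(-0.45)(0.60) − (-0.25)(-0.05)] = 0.2825
  C_22 = (0.85)(0.60) − (-0.25)(-0.10) = 0.4850
  C_23 = −[(0.85)(-0.05) − (-0.45)(-0.10)] = 0.0875
  C_31 = (-0.45)(-0.10) − (-0.25)(1.00) = 0.2950
  C_32 = −[(0.85)(-0.10) − (-0.25)(0.00)] = 0.0850
  C_33 = (0.85)(1.00) − (-0.45)(0.00) = 0.8500
det(I−A) = Σ_j (I−A)_1j·C_1j = (0.85)(0.5950) + (-0.45)(0.0100) + (-0.25)(0.1000) = 0.47625
adj(I−A) = Cᵀ =
  [ 0.5950   0.2825   0.2950]
  [ 0.0100   0.4850   0.0850]
  [ 0.1000   0.0875   0.8500]
(I − A)⁻¹ = adj(I−A) / det(I−A) ≈
  [   1.2493     0.5932     0.6194]
  [   0.0210     1.0184     0.1785]
  [   0.2100     0.1837     1.7848]
Δx = (I − A)⁻¹ Δd with Δd having +20 in the Electronics component and 0 elsewhere.
So Δx_S = L_SE · (+20), where L_SE = adj(I−A)_SE / det(I−A) = 0.0875 / 0.47625.
Δx_S = 0.0875 × (+20) / 0.47625 = 1.75 / 0.47625 ≈ 3.67.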